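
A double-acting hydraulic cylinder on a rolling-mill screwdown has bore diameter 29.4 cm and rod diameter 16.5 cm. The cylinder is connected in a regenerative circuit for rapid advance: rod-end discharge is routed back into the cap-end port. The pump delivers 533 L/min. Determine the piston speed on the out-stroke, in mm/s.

v ≈ 415 mm/s

In regeneration the rod-end outflow joins the pump flow into the cap end, so the net volume the pump must supply per unit advance equals the rod cross-section area.
Rod cross-section A_rod = π/4 × (16.5 cm)² = 213.8 cm^2
v = Q_pump / A_rod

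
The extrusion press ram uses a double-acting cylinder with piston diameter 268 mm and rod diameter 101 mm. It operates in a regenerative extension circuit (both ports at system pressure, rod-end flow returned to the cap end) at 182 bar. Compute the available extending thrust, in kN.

With equal pressure on both faces, forces on the annular region cancel; the net push is pressure × rod cross-section.
Rod cross-section A_rod = π/4 × (101 mm)² = 8012 mm^2
F = P × A_rod

F ≈ 146 kN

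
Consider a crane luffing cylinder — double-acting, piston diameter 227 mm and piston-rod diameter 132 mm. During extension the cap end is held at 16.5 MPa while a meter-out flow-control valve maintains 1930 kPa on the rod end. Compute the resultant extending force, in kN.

F ≈ 616 kN

Cap-side area A_cap = π/4 × (227 mm)² = 40470 mm^2
Rod-side annular area A_ann = π/4 × (227² − 132²) = 26790 mm^2
Net thrust = P_cap·A_cap − P_rod·A_ann = 667.8 kN − 51.70 kN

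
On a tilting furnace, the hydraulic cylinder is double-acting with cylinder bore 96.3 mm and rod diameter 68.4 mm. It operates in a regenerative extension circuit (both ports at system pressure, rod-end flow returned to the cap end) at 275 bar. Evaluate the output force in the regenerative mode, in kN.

F ≈ 101 kN

With equal pressure on both faces, forces on the annular region cancel; the net push is pressure × rod cross-section.
Rod cross-section A_rod = π/4 × (68.4 mm)² = 3675 mm^2
F = P × A_rod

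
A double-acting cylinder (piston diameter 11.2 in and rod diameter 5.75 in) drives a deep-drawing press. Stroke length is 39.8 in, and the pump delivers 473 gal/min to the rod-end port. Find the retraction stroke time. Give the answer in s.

t ≈ 1.59 s

Rod-side annular area A_ann = π/4 × (11.2² − 5.75²) = 72.55 in^2
Swept volume V = A × L; t = V / Q = A·L / Q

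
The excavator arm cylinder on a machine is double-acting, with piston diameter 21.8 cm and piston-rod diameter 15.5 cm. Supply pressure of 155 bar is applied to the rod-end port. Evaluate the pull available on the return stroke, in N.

Rod-side annular area A_ann = π/4 × (21.8² − 15.5²) = 184.6 cm^2
On retraction the pressure acts on the annular area (bore minus rod).
F = P × A_ann

F ≈ 2.86e5 N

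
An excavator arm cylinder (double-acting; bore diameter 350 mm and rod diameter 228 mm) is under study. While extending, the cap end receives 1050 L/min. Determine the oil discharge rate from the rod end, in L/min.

Cap-side area A_cap = π/4 × (350 mm)² = 96210 mm^2
Rod-side annular area A_ann = π/4 × (350² − 228²) = 55380 mm^2
Piston speed v = Q_in/A_cap; rod-end outflow Q_out = v × A_ann = Q_in × A_ann/A_cap.

Q_out ≈ 604 L/min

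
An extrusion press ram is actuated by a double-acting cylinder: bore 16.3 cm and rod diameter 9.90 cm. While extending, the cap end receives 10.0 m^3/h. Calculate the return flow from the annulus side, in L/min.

Q_out ≈ 105 L/min

Cap-side area A_cap = π/4 × (16.3 cm)² = 208.7 cm^2
Rod-side annular area A_ann = π/4 × (16.3² − 9.90²) = 131.7 cm^2
Piston speed v = Q_in/A_cap; rod-end outflow Q_out = v × A_ann = Q_in × A_ann/A_cap.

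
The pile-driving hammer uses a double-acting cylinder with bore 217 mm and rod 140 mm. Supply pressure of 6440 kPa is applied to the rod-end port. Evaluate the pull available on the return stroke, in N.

F ≈ 1.39e5 N

Rod-side annular area A_ann = π/4 × (217² − 140²) = 21590 mm^2
On retraction the pressure acts on the annular area (bore minus rod).
F = P × A_ann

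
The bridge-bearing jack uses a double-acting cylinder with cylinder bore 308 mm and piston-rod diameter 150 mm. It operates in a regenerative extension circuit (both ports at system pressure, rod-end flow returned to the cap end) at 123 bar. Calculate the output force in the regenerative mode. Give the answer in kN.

F ≈ 217 kN

With equal pressure on both faces, forces on the annular region cancel; the net push is pressure × rod cross-section.
Rod cross-section A_rod = π/4 × (150 mm)² = 17670 mm^2
F = P × A_rod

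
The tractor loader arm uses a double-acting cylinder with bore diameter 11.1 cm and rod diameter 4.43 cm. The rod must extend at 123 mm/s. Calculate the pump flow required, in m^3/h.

Q ≈ 4.28 m^3/h

Cap-side area A_cap = π/4 × (11.1 cm)² = 96.77 cm^2
Q = A × v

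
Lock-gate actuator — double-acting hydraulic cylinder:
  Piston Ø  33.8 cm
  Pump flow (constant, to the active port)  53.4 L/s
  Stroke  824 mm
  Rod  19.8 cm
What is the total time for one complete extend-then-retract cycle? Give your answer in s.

t ≈ 2.29 s

Cap-side area A_cap = π/4 × (33.8 cm)² = 897.3 cm^2
Rod-side annular area A_ann = π/4 × (33.8² − 19.8²) = 589.4 cm^2
t_ext = A_cap·L/Q = 1.385 s
t_ret = A_ann·L/Q = 0.9094 s
t_cycle = t_ext + t_ret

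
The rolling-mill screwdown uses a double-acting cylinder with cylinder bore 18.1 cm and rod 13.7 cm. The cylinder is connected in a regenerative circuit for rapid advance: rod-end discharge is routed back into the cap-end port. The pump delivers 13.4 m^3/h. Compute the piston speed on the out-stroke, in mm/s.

In regeneration the rod-end outflow joins the pump flow into the cap end, so the net volume the pump must supply per unit advance equals the rod cross-section area.
Rod cross-section A_rod = π/4 × (13.7 cm)² = 147.4 cm^2
v = Q_pump / A_rod

v ≈ 253 mm/s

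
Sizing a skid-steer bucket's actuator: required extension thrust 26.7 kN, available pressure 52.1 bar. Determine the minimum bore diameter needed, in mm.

D ≈ 80.8 mm

Extension force acts on the full piston face: F = P × (π/4)D².
D = √(4F / (πP)) = √(4 × 26.7 kN / (π × 52.1 bar))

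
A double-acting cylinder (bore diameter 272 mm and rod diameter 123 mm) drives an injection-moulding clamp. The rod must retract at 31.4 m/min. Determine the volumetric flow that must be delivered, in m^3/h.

Q ≈ 87.1 m^3/h

Rod-side annular area A_ann = π/4 × (272² − 123²) = 46220 mm^2
Q = A × v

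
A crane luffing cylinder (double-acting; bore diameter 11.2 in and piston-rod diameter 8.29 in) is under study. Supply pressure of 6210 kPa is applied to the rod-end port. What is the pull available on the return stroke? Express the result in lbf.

F ≈ 40100 lbf

Rod-side annular area A_ann = π/4 × (11.2² − 8.29²) = 44.54 in^2
On retraction the pressure acts on the annular area (bore minus rod).
F = P × A_ann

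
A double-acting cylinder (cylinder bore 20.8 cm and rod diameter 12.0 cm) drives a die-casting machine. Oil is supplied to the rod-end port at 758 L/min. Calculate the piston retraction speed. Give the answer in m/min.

v ≈ 33.4 m/min

Rod-side annular area A_ann = π/4 × (20.8² − 12.0²) = 226.7 cm^2
Flow into the rod-end port fills the annular volume.
v = Q / A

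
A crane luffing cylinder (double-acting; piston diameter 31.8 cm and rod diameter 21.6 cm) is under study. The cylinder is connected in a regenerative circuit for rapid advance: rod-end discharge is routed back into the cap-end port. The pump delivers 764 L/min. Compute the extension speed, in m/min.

v ≈ 20.8 m/min

In regeneration the rod-end outflow joins the pump flow into the cap end, so the net volume the pump must supply per unit advance equals the rod cross-section area.
Rod cross-section A_rod = π/4 × (21.6 cm)² = 366.4 cm^2
v = Q_pump / A_rod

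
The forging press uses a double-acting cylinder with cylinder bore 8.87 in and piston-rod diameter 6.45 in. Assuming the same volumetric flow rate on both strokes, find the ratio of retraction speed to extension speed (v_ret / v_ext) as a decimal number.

Cap-side area A_cap = π/4 × (8.87 in)² = 61.79 in^2
Rod-side annular area A_ann = π/4 × (8.87² − 6.45²) = 29.12 in^2
For equal Q, v ∝ 1/A, so v_ret/v_ext = A_cap/A_ann.

v_ret/v_ext ≈ 2.12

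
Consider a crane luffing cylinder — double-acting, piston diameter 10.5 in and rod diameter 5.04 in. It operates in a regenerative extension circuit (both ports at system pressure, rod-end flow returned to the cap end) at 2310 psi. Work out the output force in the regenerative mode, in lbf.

With equal pressure on both faces, forces on the annular region cancel; the net push is pressure × rod cross-section.
Rod cross-section A_rod = π/4 × (5.04 in)² = 19.95 in^2
F = P × A_rod

F ≈ 46100 lbf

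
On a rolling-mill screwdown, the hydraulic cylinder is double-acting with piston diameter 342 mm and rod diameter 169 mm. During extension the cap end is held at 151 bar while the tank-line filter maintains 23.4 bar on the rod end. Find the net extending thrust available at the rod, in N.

Cap-side area A_cap = π/4 × (342 mm)² = 91860 mm^2
Rod-side annular area A_ann = π/4 × (342² − 169²) = 69430 mm^2
Net thrust = P_cap·A_cap − P_rod·A_ann = 1.387e6 N − 1.625e5 N

F ≈ 1.22e6 N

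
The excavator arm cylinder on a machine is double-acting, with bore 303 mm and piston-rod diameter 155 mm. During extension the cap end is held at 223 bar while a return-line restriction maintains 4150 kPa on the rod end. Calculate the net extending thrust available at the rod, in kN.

Cap-side area A_cap = π/4 × (303 mm)² = 72110 mm^2
Rod-side annular area A_ann = π/4 × (303² − 155²) = 53240 mm^2
Net thrust = P_cap·A_cap − P_rod·A_ann = 1608 kN − 220.9 kN

F ≈ 1390 kN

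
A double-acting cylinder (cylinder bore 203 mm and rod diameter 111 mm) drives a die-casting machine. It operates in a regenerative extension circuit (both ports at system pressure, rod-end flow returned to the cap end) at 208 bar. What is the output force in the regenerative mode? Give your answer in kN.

F ≈ 201 kN

With equal pressure on both faces, forces on the annular region cancel; the net push is pressure × rod cross-section.
Rod cross-section A_rod = π/4 × (111 mm)² = 9677 mm^2
F = P × A_rod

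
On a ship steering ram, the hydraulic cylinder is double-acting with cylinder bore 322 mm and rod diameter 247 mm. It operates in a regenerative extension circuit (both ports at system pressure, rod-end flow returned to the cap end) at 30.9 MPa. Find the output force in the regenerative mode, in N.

With equal pressure on both faces, forces on the annular region cancel; the net push is pressure × rod cross-section.
Rod cross-section A_rod = π/4 × (247 mm)² = 47920 mm^2
F = P × A_rod

F ≈ 1.48e6 N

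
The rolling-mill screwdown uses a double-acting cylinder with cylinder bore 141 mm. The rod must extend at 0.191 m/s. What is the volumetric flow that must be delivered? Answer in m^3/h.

Cap-side area A_cap = π/4 × (141 mm)² = 15610 mm^2
Q = A × v

Q ≈ 10.7 m^3/h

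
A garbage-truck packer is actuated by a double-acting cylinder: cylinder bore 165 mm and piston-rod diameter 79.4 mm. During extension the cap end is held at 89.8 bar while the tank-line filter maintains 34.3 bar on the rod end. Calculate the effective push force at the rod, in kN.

Cap-side area A_cap = π/4 × (165 mm)² = 21380 mm^2
Rod-side annular area A_ann = π/4 × (165² − 79.4²) = 16430 mm^2
Net thrust = P_cap·A_cap − P_rod·A_ann = 192.0 kN − 56.36 kN

F ≈ 136 kN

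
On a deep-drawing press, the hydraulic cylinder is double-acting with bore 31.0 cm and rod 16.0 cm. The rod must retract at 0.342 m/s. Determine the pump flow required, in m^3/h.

Q ≈ 68.2 m^3/h

Rod-side annular area A_ann = π/4 × (31.0² − 16.0²) = 553.7 cm^2
Q = A × v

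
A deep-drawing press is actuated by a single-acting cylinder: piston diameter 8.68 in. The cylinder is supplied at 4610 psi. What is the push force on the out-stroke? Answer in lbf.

F ≈ 2.73e5 lbf

Cap-side area A_cap = π/4 × (8.68 in)² = 59.17 in^2
F = P × A_cap = 4610 psi × A_cap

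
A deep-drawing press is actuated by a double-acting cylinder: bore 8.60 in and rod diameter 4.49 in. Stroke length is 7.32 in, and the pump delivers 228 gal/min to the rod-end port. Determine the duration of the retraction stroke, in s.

Rod-side annular area A_ann = π/4 × (8.60² − 4.49²) = 42.25 in^2
Swept volume V = A × L; t = V / Q = A·L / Q

t ≈ 0.352 s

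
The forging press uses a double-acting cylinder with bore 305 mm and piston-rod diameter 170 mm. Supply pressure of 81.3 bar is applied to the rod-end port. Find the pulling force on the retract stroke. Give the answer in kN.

F ≈ 409 kN

Rod-side annular area A_ann = π/4 × (305² − 170²) = 50360 mm^2
On retraction the pressure acts on the annular area (bore minus rod).
F = P × A_ann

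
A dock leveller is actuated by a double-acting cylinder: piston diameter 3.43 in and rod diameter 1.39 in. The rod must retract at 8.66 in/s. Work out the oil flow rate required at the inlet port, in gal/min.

Q ≈ 17.4 gal/min

Rod-side annular area A_ann = π/4 × (3.43² − 1.39²) = 7.723 in^2
Q = A × v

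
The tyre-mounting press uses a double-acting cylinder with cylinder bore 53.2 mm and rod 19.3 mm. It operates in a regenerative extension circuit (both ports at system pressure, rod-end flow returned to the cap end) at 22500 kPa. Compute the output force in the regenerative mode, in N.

With equal pressure on both faces, forces on the annular region cancel; the net push is pressure × rod cross-section.
Rod cross-section A_rod = π/4 × (19.3 mm)² = 292.6 mm^2
F = P × A_rod

F ≈ 6580 N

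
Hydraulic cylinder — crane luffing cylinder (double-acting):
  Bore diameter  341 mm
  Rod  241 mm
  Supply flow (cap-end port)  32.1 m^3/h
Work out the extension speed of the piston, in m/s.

v ≈ 0.0976 m/s

Cap-side area A_cap = π/4 × (341 mm)² = 91330 mm^2
v = Q / A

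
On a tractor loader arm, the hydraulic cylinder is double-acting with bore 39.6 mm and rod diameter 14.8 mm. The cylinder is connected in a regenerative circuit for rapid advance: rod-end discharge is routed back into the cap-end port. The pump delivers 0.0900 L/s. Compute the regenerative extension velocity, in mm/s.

v ≈ 523 mm/s

In regeneration the rod-end outflow joins the pump flow into the cap end, so the net volume the pump must supply per unit advance equals the rod cross-section area.
Rod cross-section A_rod = π/4 × (14.8 mm)² = 172.0 mm^2
v = Q_pump / A_rod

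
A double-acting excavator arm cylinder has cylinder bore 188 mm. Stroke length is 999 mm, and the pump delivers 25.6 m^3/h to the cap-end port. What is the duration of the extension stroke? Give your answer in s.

t ≈ 3.90 s

Cap-side area A_cap = π/4 × (188 mm)² = 27760 mm^2
Swept volume V = A × L; t = V / Q = A·L / Q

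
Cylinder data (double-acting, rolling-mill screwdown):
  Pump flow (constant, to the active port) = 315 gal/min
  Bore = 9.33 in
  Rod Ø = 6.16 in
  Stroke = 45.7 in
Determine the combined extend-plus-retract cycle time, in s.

Cap-side area A_cap = π/4 × (9.33 in)² = 68.37 in^2
Rod-side annular area A_ann = π/4 × (9.33² − 6.16²) = 38.57 in^2
t_ext = A_cap·L/Q = 2.576 s
t_ret = A_ann·L/Q = 1.453 s
t_cycle = t_ext + t_ret

t ≈ 4.03 s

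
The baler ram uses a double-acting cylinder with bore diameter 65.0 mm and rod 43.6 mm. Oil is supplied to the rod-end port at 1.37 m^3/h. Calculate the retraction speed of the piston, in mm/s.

Rod-side annular area A_ann = π/4 × (65.0² − 43.6²) = 1825 mm^2
Flow into the rod-end port fills the annular volume.
v = Q / A

v ≈ 208 mm/s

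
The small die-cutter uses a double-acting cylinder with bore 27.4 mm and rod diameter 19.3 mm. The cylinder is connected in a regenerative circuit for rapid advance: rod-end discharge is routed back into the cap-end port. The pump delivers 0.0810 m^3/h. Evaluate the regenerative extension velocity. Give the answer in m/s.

v ≈ 0.0769 m/s

In regeneration the rod-end outflow joins the pump flow into the cap end, so the net volume the pump must supply per unit advance equals the rod cross-section area.
Rod cross-section A_rod = π/4 × (19.3 mm)² = 292.6 mm^2
v = Q_pump / A_rod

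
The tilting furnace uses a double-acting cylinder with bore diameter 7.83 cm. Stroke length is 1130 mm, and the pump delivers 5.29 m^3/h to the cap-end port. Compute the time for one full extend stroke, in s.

Cap-side area A_cap = π/4 × (7.83 cm)² = 48.15 cm^2
Swept volume V = A × L; t = V / Q = A·L / Q

t ≈ 3.70 s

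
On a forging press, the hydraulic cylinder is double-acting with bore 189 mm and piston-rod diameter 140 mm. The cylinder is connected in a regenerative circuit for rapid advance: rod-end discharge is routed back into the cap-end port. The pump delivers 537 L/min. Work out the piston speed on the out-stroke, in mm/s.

v ≈ 581 mm/s

In regeneration the rod-end outflow joins the pump flow into the cap end, so the net volume the pump must supply per unit advance equals the rod cross-section area.
Rod cross-section A_rod = π/4 × (140 mm)² = 15390 mm^2
v = Q_pump / A_rod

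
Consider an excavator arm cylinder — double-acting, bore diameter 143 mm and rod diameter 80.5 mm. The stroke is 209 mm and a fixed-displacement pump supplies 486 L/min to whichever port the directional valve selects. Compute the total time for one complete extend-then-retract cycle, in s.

t ≈ 0.697 s

Cap-side area A_cap = π/4 × (143 mm)² = 16060 mm^2
Rod-side annular area A_ann = π/4 × (143² − 80.5²) = 10970 mm^2
t_ext = A_cap·L/Q = 0.4144 s
t_ret = A_ann·L/Q = 0.2831 s
t_cycle = t_ext + t_ret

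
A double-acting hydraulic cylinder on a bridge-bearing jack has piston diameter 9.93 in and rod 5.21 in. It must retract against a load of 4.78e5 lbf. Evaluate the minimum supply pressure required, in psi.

Rod-side annular area A_ann = π/4 × (9.93² − 5.21²) = 56.13 in^2
Retraction: pressure acts on the annular area.
P = F / A = 4.78e5 lbf / A

P ≈ 8520 psi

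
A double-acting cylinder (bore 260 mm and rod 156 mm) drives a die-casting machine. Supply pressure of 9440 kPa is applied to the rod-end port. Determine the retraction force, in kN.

Rod-side annular area A_ann = π/4 × (260² − 156²) = 33980 mm^2
On retraction the pressure acts on the annular area (bore minus rod).
F = P × A_ann

F ≈ 321 kN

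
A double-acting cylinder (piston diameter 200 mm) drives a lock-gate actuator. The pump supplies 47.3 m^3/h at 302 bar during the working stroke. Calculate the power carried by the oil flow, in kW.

W ≈ 397 kW

Hydraulic power = P × Q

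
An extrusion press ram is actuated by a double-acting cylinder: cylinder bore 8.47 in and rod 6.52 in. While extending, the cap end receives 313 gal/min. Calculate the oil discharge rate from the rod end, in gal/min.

Q_out ≈ 128 gal/min

Cap-side area A_cap = π/4 × (8.47 in)² = 56.35 in^2
Rod-side annular area A_ann = π/4 × (8.47² − 6.52²) = 22.96 in^2
Piston speed v = Q_in/A_cap; rod-end outflow Q_out = v × A_ann = Q_in × A_ann/A_cap.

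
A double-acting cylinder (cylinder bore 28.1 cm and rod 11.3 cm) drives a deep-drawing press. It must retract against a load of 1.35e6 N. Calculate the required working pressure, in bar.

Rod-side annular area A_ann = π/4 × (28.1² − 11.3²) = 519.9 cm^2
Retraction: pressure acts on the annular area.
P = F / A = 1.35e6 N / A

P ≈ 260 bar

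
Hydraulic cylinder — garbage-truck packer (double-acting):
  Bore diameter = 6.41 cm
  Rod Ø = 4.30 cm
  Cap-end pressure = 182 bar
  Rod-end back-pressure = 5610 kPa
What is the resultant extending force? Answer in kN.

Cap-side area A_cap = π/4 × (6.41 cm)² = 32.27 cm^2
Rod-side annular area A_ann = π/4 × (6.41² − 4.30²) = 17.75 cm^2
Net thrust = P_cap·A_cap − P_rod·A_ann = 58.73 kN − 9.957 kN

F ≈ 48.8 kN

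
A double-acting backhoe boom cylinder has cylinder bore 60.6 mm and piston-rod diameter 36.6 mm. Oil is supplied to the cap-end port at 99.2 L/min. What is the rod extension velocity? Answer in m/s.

Cap-side area A_cap = π/4 × (60.6 mm)² = 2884 mm^2
v = Q / A

v ≈ 0.573 m/s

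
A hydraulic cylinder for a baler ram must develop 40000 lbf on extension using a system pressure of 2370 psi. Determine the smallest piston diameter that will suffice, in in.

D ≈ 4.64 in

Extension force acts on the full piston face: F = P × (π/4)D².
D = √(4F / (πP)) = √(4 × 40000 lbf / (π × 2370 psi))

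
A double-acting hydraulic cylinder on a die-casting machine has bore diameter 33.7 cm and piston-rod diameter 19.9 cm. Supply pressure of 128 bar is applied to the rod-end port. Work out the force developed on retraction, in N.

F ≈ 7.44e5 N

Rod-side annular area A_ann = π/4 × (33.7² − 19.9²) = 580.9 cm^2
On retraction the pressure acts on the annular area (bore minus rod).
F = P × A_ann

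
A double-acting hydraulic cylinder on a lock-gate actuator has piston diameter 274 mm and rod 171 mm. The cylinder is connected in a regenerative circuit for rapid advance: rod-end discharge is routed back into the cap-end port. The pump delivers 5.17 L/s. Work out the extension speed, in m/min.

v ≈ 13.5 m/min

In regeneration the rod-end outflow joins the pump flow into the cap end, so the net volume the pump must supply per unit advance equals the rod cross-section area.
Rod cross-section A_rod = π/4 × (171 mm)² = 22970 mm^2
v = Q_pump / A_rod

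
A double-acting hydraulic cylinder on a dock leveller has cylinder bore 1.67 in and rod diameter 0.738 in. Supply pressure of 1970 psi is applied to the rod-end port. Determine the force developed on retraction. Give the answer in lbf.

Rod-side annular area A_ann = π/4 × (1.67² − 0.738²) = 1.763 in^2
On retraction the pressure acts on the annular area (bore minus rod).
F = P × A_ann

F ≈ 3470 lbf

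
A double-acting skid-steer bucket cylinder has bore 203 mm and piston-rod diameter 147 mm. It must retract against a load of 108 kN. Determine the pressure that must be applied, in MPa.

Rod-side annular area A_ann = π/4 × (203² − 147²) = 15390 mm^2
Retraction: pressure acts on the annular area.
P = F / A = 108 kN / A

P ≈ 7.02 MPa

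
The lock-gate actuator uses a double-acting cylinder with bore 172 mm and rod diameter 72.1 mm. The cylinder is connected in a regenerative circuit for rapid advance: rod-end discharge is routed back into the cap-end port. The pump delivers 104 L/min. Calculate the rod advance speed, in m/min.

In regeneration the rod-end outflow joins the pump flow into the cap end, so the net volume the pump must supply per unit advance equals the rod cross-section area.
Rod cross-section A_rod = π/4 × (72.1 mm)² = 4083 mm^2
v = Q_pump / A_rod

v ≈ 25.5 m/min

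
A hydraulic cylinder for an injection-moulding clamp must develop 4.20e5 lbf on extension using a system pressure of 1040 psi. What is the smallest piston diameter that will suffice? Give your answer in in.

D ≈ 22.7 in

Extension force acts on the full piston face: F = P × (π/4)D².
D = √(4F / (πP)) = √(4 × 4.20e5 lbf / (π × 1040 psi))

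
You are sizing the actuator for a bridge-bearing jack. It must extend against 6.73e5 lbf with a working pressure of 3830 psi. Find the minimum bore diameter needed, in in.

D ≈ 15.0 in

Extension force acts on the full piston face: F = P × (π/4)D².
D = √(4F / (πP)) = √(4 × 6.73e5 lbf / (π × 3830 psi))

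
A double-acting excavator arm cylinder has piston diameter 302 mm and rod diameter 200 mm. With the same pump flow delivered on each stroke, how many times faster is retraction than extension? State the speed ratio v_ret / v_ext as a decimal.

Cap-side area A_cap = π/4 × (302 mm)² = 71630 mm^2
Rod-side annular area A_ann = π/4 × (302² − 200²) = 40220 mm^2
For equal Q, v ∝ 1/A, so v_ret/v_ext = A_cap/A_ann.

v_ret/v_ext ≈ 1.78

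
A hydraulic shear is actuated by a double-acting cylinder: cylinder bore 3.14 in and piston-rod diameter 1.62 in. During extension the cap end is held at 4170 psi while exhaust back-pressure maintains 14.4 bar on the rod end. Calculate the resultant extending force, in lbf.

F ≈ 31100 lbf

Cap-side area A_cap = π/4 × (3.14 in)² = 7.744 in^2
Rod-side annular area A_ann = π/4 × (3.14² − 1.62²) = 5.683 in^2
Net thrust = P_cap·A_cap − P_rod·A_ann = 32290 lbf − 1187 lbf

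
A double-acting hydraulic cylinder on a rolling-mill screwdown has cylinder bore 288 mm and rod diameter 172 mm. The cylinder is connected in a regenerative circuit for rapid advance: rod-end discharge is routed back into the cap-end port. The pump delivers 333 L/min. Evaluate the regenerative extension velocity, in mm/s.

In regeneration the rod-end outflow joins the pump flow into the cap end, so the net volume the pump must supply per unit advance equals the rod cross-section area.
Rod cross-section A_rod = π/4 × (172 mm)² = 23240 mm^2
v = Q_pump / A_rod

v ≈ 239 mm/s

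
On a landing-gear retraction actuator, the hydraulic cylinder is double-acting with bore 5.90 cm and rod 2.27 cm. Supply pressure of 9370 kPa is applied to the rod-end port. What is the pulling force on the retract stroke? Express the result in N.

Rod-side annular area A_ann = π/4 × (5.90² − 2.27²) = 23.29 cm^2
On retraction the pressure acts on the annular area (bore minus rod).
F = P × A_ann

F ≈ 21800 N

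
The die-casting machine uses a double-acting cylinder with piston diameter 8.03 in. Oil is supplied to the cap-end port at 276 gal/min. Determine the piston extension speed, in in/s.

Cap-side area A_cap = π/4 × (8.03 in)² = 50.64 in^2
v = Q / A

v ≈ 21.0 in/s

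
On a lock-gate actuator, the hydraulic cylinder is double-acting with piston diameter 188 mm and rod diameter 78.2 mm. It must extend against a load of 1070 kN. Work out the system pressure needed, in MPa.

P ≈ 38.5 MPa

Cap-side area A_cap = π/4 × (188 mm)² = 27760 mm^2
P = F / A = 1070 kN / A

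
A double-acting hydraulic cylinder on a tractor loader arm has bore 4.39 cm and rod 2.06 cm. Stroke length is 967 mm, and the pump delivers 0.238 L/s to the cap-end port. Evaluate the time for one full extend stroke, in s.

Cap-side area A_cap = π/4 × (4.39 cm)² = 15.14 cm^2
Swept volume V = A × L; t = V / Q = A·L / Q

t ≈ 6.15 s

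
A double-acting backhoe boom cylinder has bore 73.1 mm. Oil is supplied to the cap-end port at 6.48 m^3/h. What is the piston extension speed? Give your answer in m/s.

v ≈ 0.429 m/s

Cap-side area A_cap = π/4 × (73.1 mm)² = 4197 mm^2
v = Q / A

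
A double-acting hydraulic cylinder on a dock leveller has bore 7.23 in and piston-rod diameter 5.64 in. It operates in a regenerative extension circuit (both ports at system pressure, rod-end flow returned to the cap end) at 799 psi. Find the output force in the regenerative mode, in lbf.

F ≈ 20000 lbf

With equal pressure on both faces, forces on the annular region cancel; the net push is pressure × rod cross-section.
Rod cross-section A_rod = π/4 × (5.64 in)² = 24.98 in^2
F = P × A_rod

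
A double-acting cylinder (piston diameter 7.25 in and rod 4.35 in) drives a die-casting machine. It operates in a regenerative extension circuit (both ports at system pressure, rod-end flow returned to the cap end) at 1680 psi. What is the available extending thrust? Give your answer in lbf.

F ≈ 25000 lbf

With equal pressure on both faces, forces on the annular region cancel; the net push is pressure × rod cross-section.
Rod cross-section A_rod = π/4 × (4.35 in)² = 14.86 in^2
F = P × A_rod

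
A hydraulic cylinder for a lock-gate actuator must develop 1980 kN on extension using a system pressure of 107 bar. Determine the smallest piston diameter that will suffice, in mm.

D ≈ 485 mm

Extension force acts on the full piston face: F = P × (π/4)D².
D = √(4F / (πP)) = √(4 × 1980 kN / (π × 107 bar))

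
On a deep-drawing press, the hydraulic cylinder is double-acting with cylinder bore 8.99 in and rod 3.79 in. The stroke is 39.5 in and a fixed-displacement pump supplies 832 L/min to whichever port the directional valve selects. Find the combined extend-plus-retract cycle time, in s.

Cap-side area A_cap = π/4 × (8.99 in)² = 63.48 in^2
Rod-side annular area A_ann = π/4 × (8.99² − 3.79²) = 52.19 in^2
t_ext = A_cap·L/Q = 2.963 s
t_ret = A_ann·L/Q = 2.436 s
t_cycle = t_ext + t_ret

t ≈ 5.40 s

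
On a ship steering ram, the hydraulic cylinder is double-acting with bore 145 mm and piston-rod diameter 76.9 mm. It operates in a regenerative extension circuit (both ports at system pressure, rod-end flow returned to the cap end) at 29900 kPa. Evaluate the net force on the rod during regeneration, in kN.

F ≈ 139 kN

With equal pressure on both faces, forces on the annular region cancel; the net push is pressure × rod cross-section.
Rod cross-section A_rod = π/4 × (76.9 mm)² = 4645 mm^2
F = P × A_rod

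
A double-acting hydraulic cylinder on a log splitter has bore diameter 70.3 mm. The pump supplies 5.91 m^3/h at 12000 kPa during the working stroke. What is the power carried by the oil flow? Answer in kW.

Hydraulic power = P × Q

W ≈ 19.7 kW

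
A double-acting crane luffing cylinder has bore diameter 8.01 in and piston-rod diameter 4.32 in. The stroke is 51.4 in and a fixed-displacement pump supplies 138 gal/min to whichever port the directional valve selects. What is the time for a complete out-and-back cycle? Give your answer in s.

t ≈ 8.33 s

Cap-side area A_cap = π/4 × (8.01 in)² = 50.39 in^2
Rod-side annular area A_ann = π/4 × (8.01² − 4.32²) = 35.73 in^2
t_ext = A_cap·L/Q = 4.875 s
t_ret = A_ann·L/Q = 3.457 s
t_cycle = t_ext + t_ret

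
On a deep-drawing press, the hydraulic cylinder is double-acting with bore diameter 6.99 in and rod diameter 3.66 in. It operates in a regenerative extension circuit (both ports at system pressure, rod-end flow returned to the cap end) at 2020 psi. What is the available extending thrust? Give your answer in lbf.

With equal pressure on both faces, forces on the annular region cancel; the net push is pressure × rod cross-section.
Rod cross-section A_rod = π/4 × (3.66 in)² = 10.52 in^2
F = P × A_rod

F ≈ 21300 lbf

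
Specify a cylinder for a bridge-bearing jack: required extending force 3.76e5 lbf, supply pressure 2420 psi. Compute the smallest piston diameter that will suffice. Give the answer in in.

Extension force acts on the full piston face: F = P × (π/4)D².
D = √(4F / (πP)) = √(4 × 3.76e5 lbf / (π × 2420 psi))

D ≈ 14.1 in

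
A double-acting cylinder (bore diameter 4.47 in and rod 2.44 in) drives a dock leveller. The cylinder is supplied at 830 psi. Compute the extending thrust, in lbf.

F ≈ 13000 lbf

Cap-side area A_cap = π/4 × (4.47 in)² = 15.69 in^2
F = P × A_cap = 830 psi × A_cap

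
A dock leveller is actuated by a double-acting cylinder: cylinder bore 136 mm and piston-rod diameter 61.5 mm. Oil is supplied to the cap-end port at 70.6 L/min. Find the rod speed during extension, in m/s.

v ≈ 0.0810 m/s

Cap-side area A_cap = π/4 × (136 mm)² = 14530 mm^2
v = Q / A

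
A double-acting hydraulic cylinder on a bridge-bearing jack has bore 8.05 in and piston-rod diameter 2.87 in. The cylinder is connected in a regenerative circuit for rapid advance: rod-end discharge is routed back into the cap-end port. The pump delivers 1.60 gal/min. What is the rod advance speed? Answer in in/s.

In regeneration the rod-end outflow joins the pump flow into the cap end, so the net volume the pump must supply per unit advance equals the rod cross-section area.
Rod cross-section A_rod = π/4 × (2.87 in)² = 6.469 in^2
v = Q_pump / A_rod

v ≈ 0.952 in/s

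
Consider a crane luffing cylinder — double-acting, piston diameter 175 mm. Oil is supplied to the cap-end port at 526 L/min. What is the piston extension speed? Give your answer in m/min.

v ≈ 21.9 m/min

Cap-side area A_cap = π/4 × (175 mm)² = 24050 mm^2
v = Q / A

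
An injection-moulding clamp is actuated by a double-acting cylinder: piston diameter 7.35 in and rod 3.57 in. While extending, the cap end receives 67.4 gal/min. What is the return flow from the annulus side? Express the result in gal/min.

Q_out ≈ 51.5 gal/min

Cap-side area A_cap = π/4 × (7.35 in)² = 42.43 in^2
Rod-side annular area A_ann = π/4 × (7.35² − 3.57²) = 32.42 in^2
Piston speed v = Q_in/A_cap; rod-end outflow Q_out = v × A_ann = Q_in × A_ann/A_cap.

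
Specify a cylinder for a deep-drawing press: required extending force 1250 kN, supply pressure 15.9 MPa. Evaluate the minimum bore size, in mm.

D ≈ 316 mm

Extension force acts on the full piston face: F = P × (π/4)D².
D = √(4F / (πP)) = √(4 × 1250 kN / (π × 15.9 MPa))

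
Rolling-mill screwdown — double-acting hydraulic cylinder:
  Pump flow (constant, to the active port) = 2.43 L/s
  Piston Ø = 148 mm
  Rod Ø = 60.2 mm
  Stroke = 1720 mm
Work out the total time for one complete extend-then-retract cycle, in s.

Cap-side area A_cap = π/4 × (148 mm)² = 17200 mm^2
Rod-side annular area A_ann = π/4 × (148² − 60.2²) = 14360 mm^2
t_ext = A_cap·L/Q = 12.18 s
t_ret = A_ann·L/Q = 10.16 s
t_cycle = t_ext + t_ret

t ≈ 22.3 s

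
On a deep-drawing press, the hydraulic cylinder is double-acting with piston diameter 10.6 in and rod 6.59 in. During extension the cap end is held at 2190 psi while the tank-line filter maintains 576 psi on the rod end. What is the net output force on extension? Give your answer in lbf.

F ≈ 1.62e5 lbf

Cap-side area A_cap = π/4 × (10.6 in)² = 88.25 in^2
Rod-side annular area A_ann = π/4 × (10.6² − 6.59²) = 54.14 in^2
Net thrust = P_cap·A_cap − P_rod·A_ann = 1.933e5 lbf − 31180 lbf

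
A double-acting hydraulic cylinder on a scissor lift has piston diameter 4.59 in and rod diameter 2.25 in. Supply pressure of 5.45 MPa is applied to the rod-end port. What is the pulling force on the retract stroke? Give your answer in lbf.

F ≈ 9940 lbf

Rod-side annular area A_ann = π/4 × (4.59² − 2.25²) = 12.57 in^2
On retraction the pressure acts on the annular area (bore minus rod).
F = P × A_ann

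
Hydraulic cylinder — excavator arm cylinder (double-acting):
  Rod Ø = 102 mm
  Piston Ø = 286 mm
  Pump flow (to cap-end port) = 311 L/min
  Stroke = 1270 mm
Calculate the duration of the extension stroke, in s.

t ≈ 15.7 s

Cap-side area A_cap = π/4 × (286 mm)² = 64240 mm^2
Swept volume V = A × L; t = V / Q = A·L / Q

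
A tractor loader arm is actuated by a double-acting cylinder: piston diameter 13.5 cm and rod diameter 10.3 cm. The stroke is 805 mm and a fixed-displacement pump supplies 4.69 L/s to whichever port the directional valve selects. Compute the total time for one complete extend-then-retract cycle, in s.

t ≈ 3.48 s

Cap-side area A_cap = π/4 × (13.5 cm)² = 143.1 cm^2
Rod-side annular area A_ann = π/4 × (13.5² − 10.3²) = 59.82 cm^2
t_ext = A_cap·L/Q = 2.457 s
t_ret = A_ann·L/Q = 1.027 s
t_cycle = t_ext + t_ret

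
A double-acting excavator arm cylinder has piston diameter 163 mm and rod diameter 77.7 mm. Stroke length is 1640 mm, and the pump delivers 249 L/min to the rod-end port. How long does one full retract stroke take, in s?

t ≈ 6.37 s

Rod-side annular area A_ann = π/4 × (163² − 77.7²) = 16130 mm^2
Swept volume V = A × L; t = V / Q = A·L / Q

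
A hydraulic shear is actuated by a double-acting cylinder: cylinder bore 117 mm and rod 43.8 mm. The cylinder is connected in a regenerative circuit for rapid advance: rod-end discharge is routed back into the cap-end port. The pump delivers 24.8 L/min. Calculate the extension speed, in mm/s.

In regeneration the rod-end outflow joins the pump flow into the cap end, so the net volume the pump must supply per unit advance equals the rod cross-section area.
Rod cross-section A_rod = π/4 × (43.8 mm)² = 1507 mm^2
v = Q_pump / A_rod

v ≈ 274 mm/s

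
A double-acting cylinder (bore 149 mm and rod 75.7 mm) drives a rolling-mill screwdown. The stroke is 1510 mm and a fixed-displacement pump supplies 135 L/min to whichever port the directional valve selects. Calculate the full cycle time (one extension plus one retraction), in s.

t ≈ 20.4 s

Cap-side area A_cap = π/4 × (149 mm)² = 17440 mm^2
Rod-side annular area A_ann = π/4 × (149² − 75.7²) = 12940 mm^2
t_ext = A_cap·L/Q = 11.70 s
t_ret = A_ann·L/Q = 8.681 s
t_cycle = t_ext + t_ret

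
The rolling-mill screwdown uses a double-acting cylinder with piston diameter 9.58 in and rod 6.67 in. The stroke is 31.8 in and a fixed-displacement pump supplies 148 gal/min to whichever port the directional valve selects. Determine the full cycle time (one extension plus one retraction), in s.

Cap-side area A_cap = π/4 × (9.58 in)² = 72.08 in^2
Rod-side annular area A_ann = π/4 × (9.58² − 6.67²) = 37.14 in^2
t_ext = A_cap·L/Q = 4.023 s
t_ret = A_ann·L/Q = 2.073 s
t_cycle = t_ext + t_ret

t ≈ 6.10 s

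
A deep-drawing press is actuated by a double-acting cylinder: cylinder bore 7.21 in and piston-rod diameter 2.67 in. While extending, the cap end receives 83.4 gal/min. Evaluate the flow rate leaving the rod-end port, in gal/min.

Q_out ≈ 72.0 gal/min

Cap-side area A_cap = π/4 × (7.21 in)² = 40.83 in^2
Rod-side annular area A_ann = π/4 × (7.21² − 2.67²) = 35.23 in^2
Piston speed v = Q_in/A_cap; rod-end outflow Q_out = v × A_ann = Q_in × A_ann/A_cap.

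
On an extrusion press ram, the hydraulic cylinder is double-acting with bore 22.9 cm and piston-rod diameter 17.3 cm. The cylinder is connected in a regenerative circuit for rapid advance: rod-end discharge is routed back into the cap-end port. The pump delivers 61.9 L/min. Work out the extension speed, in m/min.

v ≈ 2.63 m/min

In regeneration the rod-end outflow joins the pump flow into the cap end, so the net volume the pump must supply per unit advance equals the rod cross-section area.
Rod cross-section A_rod = π/4 × (17.3 cm)² = 235.1 cm^2
v = Q_pump / A_rod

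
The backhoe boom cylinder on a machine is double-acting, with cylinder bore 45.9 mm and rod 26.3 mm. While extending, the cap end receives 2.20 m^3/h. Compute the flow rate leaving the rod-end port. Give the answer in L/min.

Cap-side area A_cap = π/4 × (45.9 mm)² = 1655 mm^2
Rod-side annular area A_ann = π/4 × (45.9² − 26.3²) = 1111 mm^2
Piston speed v = Q_in/A_cap; rod-end outflow Q_out = v × A_ann = Q_in × A_ann/A_cap.

Q_out ≈ 24.6 L/min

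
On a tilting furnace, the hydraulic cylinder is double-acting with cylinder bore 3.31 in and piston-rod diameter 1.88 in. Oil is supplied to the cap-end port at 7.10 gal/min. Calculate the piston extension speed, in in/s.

Cap-side area A_cap = π/4 × (3.31 in)² = 8.605 in^2
v = Q / A

v ≈ 3.18 in/s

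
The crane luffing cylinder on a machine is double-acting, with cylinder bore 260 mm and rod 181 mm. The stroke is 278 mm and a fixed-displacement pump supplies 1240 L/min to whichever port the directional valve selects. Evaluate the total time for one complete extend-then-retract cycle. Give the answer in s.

Cap-side area A_cap = π/4 × (260 mm)² = 53090 mm^2
Rod-side annular area A_ann = π/4 × (260² − 181²) = 27360 mm^2
t_ext = A_cap·L/Q = 0.7142 s
t_ret = A_ann·L/Q = 0.3681 s
t_cycle = t_ext + t_ret

t ≈ 1.08 s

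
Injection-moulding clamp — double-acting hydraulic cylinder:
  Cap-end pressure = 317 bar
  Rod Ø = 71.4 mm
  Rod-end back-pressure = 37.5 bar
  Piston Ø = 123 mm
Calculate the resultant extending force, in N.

Cap-side area A_cap = π/4 × (123 mm)² = 11880 mm^2
Rod-side annular area A_ann = π/4 × (123² − 71.4²) = 7878 mm^2
Net thrust = P_cap·A_cap − P_rod·A_ann = 3.767e5 N − 29540 N

F ≈ 3.47e5 N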